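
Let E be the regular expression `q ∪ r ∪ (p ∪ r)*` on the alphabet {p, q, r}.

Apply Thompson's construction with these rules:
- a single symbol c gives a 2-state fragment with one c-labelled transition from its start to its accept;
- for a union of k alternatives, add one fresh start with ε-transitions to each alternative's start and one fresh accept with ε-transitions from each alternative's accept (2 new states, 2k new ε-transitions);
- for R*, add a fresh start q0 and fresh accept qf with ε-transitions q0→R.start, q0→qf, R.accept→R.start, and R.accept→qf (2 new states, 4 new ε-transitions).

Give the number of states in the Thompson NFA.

14

Per subexpression:
Each of the 4 symbol leaves contributes a 2-state fragment.
  p ∪ r → 6 states
  (p ∪ r)* → 8 states
  q ∪ r ∪ (p ∪ r)* → 14 states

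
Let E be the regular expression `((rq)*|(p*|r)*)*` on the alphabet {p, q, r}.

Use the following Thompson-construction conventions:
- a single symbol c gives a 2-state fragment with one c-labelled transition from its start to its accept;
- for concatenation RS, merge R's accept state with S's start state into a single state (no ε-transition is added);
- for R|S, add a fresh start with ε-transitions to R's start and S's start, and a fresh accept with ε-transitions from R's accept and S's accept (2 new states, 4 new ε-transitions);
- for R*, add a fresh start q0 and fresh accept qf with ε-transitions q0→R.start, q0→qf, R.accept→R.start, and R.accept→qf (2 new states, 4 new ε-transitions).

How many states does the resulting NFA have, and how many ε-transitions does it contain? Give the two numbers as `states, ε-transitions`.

19, 24

Recursing over subexpressions:
Each of the 4 symbol leaves contributes 2 states and 0 ε-transitions.
  rq → 3 states, 0 ε-transitions
  (rq)* → 5 states, 4 ε-transitions
  p* → 4 states, 4 ε-transitions
  p*|r → 8 states, 8 ε-transitions
  (p*|r)* → 10 states, 12 ε-transitions
  (rq)*|(p*|r)* → 17 states, 20 ε-transitions
  ((rq)*|(p*|r)*)* → 19 states, 24 ε-transitions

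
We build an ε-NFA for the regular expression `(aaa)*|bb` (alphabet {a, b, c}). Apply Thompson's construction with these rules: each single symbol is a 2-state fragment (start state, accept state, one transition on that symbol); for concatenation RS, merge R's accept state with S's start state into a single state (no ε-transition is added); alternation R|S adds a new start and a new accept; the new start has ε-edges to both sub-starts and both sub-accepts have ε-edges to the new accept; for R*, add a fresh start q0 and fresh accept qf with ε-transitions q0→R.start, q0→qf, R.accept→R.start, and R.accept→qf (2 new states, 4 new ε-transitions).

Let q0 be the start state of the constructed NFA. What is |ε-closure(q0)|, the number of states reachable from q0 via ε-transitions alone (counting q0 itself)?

Let C(F) = |ε-closure(F.start)| within fragment F, and note whether F accepts ε. Symbol fragments have C = 1 and do not accept ε. Then:
  aaa — same as the first factor's closure: C = 1
  (aaa)* — C = 1 (new start) + 1 (body) + 1 (new accept) = 3
  bb — C equals the left operand's closure size = 1 (its accept is not ε-reachable, so the closure stops there)
  (aaa)*|bb — new start ε-reaches every alternative's start; at least one alternative accepts ε, so the union's new accept is reached too: C = 1 + 3 + 1 + 1 = 6

6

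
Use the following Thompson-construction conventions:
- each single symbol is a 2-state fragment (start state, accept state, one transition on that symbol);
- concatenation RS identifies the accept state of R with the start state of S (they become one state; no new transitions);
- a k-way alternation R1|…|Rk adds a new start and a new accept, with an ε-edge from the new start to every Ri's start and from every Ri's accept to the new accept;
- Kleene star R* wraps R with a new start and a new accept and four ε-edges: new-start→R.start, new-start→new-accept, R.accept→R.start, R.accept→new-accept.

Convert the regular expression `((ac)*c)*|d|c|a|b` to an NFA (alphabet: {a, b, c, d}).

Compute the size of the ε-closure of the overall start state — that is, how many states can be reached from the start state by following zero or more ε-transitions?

11

Compute the ε-closure size of each fragment's start state recursively; a symbol fragment's start has no outgoing ε-edge, so its closure is just itself (size 1).
  ac : same as the first factor's closure: C = 1
  (ac)* : C = 1 (new start) + 1 (body) + 1 (new accept) = 3
  (ac)*c : C = 3 + (1−1) = 3 (closure spills across the concat boundary because the left factor accepts ε)
  ((ac)*c)* : new start has ε-edges to the inner start and to the new accept, so C = 2 + 3 = 5
  ((ac)*c)*|d|c|a|b : new start ε-reaches every alternative's start; at least one alternative accepts ε, so the union's new accept is reached too: C = 1 + 5 + 1 + 1 + 1 + 1 + 1 = 11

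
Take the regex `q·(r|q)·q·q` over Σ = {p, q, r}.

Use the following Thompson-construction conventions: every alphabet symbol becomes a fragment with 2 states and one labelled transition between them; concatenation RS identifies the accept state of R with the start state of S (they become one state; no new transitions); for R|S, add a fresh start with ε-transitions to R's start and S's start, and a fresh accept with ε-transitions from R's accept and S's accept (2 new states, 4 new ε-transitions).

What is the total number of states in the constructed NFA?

9

By structural recursion:
Each of the 5 symbol leaves contributes a 2-state fragment.
  r|q — 6 states
  q·(r|q)·q·q — 9 states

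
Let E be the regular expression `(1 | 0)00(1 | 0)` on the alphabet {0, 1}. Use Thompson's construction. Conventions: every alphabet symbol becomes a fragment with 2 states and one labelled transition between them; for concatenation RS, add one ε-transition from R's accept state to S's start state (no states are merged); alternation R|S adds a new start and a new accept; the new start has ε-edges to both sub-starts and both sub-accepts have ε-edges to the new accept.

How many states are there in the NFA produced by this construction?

16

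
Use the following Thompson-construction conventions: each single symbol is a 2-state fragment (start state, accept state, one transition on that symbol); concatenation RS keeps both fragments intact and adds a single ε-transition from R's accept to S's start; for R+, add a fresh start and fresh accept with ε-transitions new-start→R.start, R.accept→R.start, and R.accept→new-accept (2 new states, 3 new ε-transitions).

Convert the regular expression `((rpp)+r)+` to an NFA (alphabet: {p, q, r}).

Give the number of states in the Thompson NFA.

12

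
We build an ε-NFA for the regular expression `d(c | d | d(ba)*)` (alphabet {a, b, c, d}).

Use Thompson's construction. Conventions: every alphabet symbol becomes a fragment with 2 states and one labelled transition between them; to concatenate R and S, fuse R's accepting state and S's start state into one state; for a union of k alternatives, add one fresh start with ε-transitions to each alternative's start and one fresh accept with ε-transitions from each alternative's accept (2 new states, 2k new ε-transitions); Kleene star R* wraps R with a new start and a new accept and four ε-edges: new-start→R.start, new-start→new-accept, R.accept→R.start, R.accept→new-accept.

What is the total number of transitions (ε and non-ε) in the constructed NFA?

Building bottom-up:
Each of the 6 symbol leaves contributes 1 transition (1 symbol, 0 ε).
  ba → 2 transitions (2 symbol, 0 ε)
  (ba)* → 6 transitions (2 symbol, 4 ε)
  d(ba)* → 7 transitions (3 symbol, 4 ε)
  c | d | d(ba)* → 15 transitions (5 symbol, 10 ε)
  d(c | d | d(ba)*) → 16 transitions (6 symbol, 10 ε)

16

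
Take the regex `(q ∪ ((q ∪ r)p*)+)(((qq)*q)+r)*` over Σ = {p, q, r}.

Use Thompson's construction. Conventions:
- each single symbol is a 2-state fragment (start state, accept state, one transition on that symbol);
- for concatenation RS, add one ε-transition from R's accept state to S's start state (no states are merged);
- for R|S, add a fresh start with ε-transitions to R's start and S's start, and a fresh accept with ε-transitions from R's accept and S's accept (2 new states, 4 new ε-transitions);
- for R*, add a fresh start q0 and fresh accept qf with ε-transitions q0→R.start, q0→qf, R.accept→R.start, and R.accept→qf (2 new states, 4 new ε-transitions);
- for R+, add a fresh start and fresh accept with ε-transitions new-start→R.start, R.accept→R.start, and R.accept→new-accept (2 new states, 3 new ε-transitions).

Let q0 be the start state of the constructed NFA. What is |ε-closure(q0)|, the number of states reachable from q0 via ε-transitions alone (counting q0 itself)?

6

Let C(F) = |ε-closure(F.start)| within fragment F, and note whether F accepts ε. Symbol fragments have C = 1 and do not accept ε. Then:
  q ∪ r : new start ε-reaches every alternative's start; none of them accept ε, so the new accept is not reached: |closure| = 1 + 1 + 1 = 3
  p* : new start has ε-edges to the inner start and to the new accept, so |closure| = 2 + 1 = 3
  (q ∪ r)p* : same as the first factor's closure: |closure| = 3
  ((q ∪ r)p*)+ : |closure| = 1 + 3 = 4 (the body doesn't accept ε, so the new accept is not reached)
  q ∪ ((q ∪ r)p*)+ : |closure| = 1 + 1 + 4 = 6 (the new accept is not ε-reachable since no branch accepts ε)
  qq : |closure| equals the left operand's closure size = 1 (its accept is not ε-reachable, so the closure stops there)
  (qq)* : new start has ε-edges to the inner start and to the new accept, so |closure| = 2 + 1 = 3
  (qq)*q : the left operand accepts ε, so the closure extends into the next operand (via the concat ε-link); |closure| = 3 + 1 = 4
  ((qq)*q)+ : |closure| = 1 + 4 = 5 (the body doesn't accept ε, so the new accept is not reached)
  ((qq)*q)+r : same as the first factor's closure: |closure| = 5
  (((qq)*q)+r)* : new start has ε-edges to the inner start and to the new accept, so |closure| = 2 + 5 = 7
  (q ∪ ((q ∪ r)p*)+)(((qq)*q)+r)* : same as the first factor's closure: |closure| = 6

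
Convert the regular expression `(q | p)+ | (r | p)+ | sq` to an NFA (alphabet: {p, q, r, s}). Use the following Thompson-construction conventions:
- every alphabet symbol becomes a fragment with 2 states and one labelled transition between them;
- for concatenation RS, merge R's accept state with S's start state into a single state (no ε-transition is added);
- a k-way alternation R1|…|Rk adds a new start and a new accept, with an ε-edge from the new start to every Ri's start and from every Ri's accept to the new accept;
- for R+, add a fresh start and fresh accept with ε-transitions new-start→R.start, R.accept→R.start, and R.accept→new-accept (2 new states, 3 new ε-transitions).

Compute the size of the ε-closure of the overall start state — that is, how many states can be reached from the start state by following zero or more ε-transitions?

10

Let C(F) = |ε-closure(F.start)| within fragment F, and note whether F accepts ε. Symbol fragments have C = 1 and do not accept ε. Then:
  q | p : new start ε-reaches every alternative's start; none of them accept ε, so the new accept is not reached: |closure| = 1 + 1 + 1 = 3
  (q | p)+ : new start ε-reaches only the body's start; the new accept needs a symbol first: |closure| = 1 + 3 = 4
  r | p : new start ε-reaches every alternative's start; none of them accept ε, so the new accept is not reached: |closure| = 1 + 1 + 1 = 3
  (r | p)+ : |closure| = 1 + 3 = 4 (the body doesn't accept ε, so the new accept is not reached)
  sq : same as the first factor's closure: |closure| = 1
  (q | p)+ | (r | p)+ | sq : new start ε-reaches every alternative's start; none of them accept ε, so the new accept is not reached: |closure| = 1 + 4 + 4 + 1 = 10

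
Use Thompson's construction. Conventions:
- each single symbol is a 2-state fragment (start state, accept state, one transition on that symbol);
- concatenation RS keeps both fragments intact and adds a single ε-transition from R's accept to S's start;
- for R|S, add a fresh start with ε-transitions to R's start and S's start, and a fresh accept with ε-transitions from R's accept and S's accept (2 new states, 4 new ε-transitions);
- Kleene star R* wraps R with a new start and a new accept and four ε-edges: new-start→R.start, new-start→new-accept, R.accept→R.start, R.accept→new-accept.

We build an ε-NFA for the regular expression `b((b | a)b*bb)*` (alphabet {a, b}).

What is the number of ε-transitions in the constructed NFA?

Building bottom-up:
Each of the 6 symbol leaves contributes 0 ε-transitions.
  b | a → 4 ε-transitions
  b* → 4 ε-transitions
  (b | a)b*bb → 11 ε-transitions
  ((b | a)b*bb)* → 15 ε-transitions
  b((b | a)b*bb)* → 16 ε-transitions

16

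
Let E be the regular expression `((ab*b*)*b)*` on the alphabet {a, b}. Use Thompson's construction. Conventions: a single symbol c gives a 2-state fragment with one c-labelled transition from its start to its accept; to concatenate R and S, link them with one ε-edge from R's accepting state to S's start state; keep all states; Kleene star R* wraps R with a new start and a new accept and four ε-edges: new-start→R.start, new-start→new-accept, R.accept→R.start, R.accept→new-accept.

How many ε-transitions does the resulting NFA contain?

Bottom-up over the parse tree:
Each of the 4 symbol leaves contributes 0 ε-transitions.
  b* — 4 ε-transitions
  b* — 4 ε-transitions
  ab*b* — 10 ε-transitions
  (ab*b*)* — 14 ε-transitions
  (ab*b*)*b — 15 ε-transitions
  ((ab*b*)*b)* — 19 ε-transitions

19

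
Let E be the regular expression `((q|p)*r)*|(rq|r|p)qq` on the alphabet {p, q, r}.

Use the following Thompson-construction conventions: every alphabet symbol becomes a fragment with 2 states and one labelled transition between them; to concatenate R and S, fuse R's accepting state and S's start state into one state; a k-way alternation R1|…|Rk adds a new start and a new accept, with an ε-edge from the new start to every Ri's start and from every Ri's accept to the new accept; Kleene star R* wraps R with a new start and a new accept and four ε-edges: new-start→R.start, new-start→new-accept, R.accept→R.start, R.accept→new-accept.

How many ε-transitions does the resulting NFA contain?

22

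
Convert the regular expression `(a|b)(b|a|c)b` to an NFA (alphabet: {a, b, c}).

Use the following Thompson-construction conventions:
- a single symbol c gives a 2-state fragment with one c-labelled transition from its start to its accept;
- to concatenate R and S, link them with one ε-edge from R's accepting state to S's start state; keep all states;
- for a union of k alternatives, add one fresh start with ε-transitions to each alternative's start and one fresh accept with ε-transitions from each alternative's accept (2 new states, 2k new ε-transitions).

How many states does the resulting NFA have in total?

By structural recursion:
Each of the 6 symbol leaves contributes a 2-state fragment.
  a|b — 6 states
  b|a|c — 8 states
  (a|b)(b|a|c)b — 16 states

16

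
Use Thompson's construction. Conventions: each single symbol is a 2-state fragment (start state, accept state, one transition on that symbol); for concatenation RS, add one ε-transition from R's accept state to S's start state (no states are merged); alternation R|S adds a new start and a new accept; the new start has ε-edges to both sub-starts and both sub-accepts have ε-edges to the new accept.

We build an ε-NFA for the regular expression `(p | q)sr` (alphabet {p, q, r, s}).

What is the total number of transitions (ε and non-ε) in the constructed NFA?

10

Bottom-up over the parse tree:
Each of the 4 symbol leaves contributes 1 transition (1 symbol, 0 ε).
  p | q = 6 transitions (2 symbol, 4 ε)
  (p | q)sr = 10 transitions (4 symbol, 6 ε)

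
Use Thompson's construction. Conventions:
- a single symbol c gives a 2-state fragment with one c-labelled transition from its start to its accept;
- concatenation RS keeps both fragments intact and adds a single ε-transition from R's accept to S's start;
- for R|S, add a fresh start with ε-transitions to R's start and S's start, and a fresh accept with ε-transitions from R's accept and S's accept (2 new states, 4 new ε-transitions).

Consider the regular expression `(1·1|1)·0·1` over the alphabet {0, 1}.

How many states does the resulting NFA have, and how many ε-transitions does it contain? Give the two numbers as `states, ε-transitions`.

12, 7

Building bottom-up:
Each of the 5 symbol leaves contributes 2 states and 0 ε-transitions.
  1·1 : 4 states, 1 ε-transition
  1·1|1 : 8 states, 5 ε-transitions
  (1·1|1)·0·1 : 12 states, 7 ε-transitions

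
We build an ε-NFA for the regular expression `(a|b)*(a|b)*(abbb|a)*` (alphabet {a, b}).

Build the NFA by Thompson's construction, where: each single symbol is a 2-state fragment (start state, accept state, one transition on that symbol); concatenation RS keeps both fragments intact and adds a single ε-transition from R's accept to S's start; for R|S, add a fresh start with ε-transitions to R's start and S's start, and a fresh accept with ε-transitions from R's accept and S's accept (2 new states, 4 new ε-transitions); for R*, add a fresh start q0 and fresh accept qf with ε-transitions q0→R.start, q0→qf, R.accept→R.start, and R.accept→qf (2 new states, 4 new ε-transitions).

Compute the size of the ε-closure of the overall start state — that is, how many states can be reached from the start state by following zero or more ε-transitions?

Let C(F) = |ε-closure(F.start)| within fragment F, and note whether F accepts ε. Symbol fragments have C = 1 and do not accept ε. Then:
  a|b : new start ε-reaches every alternative's start; none of them accept ε, so the new accept is not reached: |ε-closure| = 1 + 1 + 1 = 3
  (a|b)* : the star's fresh start ε-reaches both the body's start and the fresh accept: |ε-closure| = 2 + 3 = 5
  a|b : |ε-closure| = 1 + 1 + 1 = 3 (the new accept is not ε-reachable since no branch accepts ε)
  (a|b)* : new start has ε-edges to the inner start and to the new accept, so |ε-closure| = 2 + 3 = 5
  abbb : same as the first factor's closure: |ε-closure| = 1
  abbb|a : new start ε-reaches every alternative's start; none of them accept ε, so the new accept is not reached: |ε-closure| = 1 + 1 + 1 = 3
  (abbb|a)* : the star's fresh start ε-reaches both the body's start and the fresh accept: |ε-closure| = 2 + 3 = 5
  (a|b)*(a|b)*(abbb|a)* : the left operand accepts ε, so the closure extends into the next operand (via the concat ε-link); |ε-closure| = 5 + 5 + 5 = 15

15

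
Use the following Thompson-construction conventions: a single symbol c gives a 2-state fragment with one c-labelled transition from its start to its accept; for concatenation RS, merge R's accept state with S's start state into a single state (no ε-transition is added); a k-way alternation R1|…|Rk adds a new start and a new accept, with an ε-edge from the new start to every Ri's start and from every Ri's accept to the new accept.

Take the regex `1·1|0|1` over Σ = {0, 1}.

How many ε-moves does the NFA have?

Recursing over subexpressions:
Each of the 4 symbol leaves contributes 0 ε-transitions.
  1·1 : 0 ε-transitions
  1·1|0|1 : 6 ε-transitions

6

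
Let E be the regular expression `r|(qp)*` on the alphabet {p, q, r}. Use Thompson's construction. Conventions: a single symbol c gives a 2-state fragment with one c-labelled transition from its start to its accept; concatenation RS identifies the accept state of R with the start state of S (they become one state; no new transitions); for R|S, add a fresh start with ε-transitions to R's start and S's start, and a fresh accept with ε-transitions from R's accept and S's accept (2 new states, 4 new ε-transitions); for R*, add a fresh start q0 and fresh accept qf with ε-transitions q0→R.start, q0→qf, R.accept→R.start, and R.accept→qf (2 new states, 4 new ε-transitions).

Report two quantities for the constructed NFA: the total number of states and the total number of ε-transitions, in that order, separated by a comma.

9, 8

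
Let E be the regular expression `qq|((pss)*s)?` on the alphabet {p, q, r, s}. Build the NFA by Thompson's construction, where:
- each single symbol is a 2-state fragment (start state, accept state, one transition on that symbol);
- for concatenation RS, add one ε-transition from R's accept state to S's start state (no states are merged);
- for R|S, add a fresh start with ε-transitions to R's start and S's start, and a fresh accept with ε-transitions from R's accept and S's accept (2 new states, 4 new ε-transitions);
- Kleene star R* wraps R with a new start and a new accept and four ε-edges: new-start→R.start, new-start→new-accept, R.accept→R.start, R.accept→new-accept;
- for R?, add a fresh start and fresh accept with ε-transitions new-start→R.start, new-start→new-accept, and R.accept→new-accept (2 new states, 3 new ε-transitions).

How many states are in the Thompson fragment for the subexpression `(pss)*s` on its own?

Fragment for `(pss)*s`:
Each of the 4 symbol leaves contributes a 2-state fragment.
  pss : 6 states
  (pss)* : 8 states
  (pss)*s : 10 states

10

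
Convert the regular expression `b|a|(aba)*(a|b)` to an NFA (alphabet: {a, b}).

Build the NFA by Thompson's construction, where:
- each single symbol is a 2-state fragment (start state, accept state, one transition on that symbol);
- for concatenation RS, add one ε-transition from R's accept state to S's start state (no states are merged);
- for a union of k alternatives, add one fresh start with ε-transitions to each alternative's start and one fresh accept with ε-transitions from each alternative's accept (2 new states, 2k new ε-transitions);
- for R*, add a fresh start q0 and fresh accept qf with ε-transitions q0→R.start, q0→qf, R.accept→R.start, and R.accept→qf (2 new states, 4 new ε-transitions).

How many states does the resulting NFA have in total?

By structural recursion:
Each of the 7 symbol leaves contributes a 2-state fragment.
  aba → 6 states
  (aba)* → 8 states
  a|b → 6 states
  (aba)*(a|b) → 14 states
  b|a|(aba)*(a|b) → 20 states

20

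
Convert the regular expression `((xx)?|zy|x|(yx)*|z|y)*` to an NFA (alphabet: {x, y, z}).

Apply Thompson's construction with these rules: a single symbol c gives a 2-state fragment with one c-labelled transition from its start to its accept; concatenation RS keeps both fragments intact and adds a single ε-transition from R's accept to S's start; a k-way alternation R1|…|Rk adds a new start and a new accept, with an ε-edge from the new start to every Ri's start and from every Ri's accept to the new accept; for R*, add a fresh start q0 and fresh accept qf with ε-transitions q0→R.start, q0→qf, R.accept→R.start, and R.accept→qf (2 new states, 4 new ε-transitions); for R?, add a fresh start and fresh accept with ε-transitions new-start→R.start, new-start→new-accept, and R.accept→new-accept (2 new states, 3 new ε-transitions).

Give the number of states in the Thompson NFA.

Per subexpression:
Each of the 9 symbol leaves contributes a 2-state fragment.
  xx = 4 states
  (xx)? = 6 states
  zy = 4 states
  yx = 4 states
  (yx)* = 6 states
  (xx)?|zy|x|(yx)*|z|y = 24 states
  ((xx)?|zy|x|(yx)*|z|y)* = 26 states

26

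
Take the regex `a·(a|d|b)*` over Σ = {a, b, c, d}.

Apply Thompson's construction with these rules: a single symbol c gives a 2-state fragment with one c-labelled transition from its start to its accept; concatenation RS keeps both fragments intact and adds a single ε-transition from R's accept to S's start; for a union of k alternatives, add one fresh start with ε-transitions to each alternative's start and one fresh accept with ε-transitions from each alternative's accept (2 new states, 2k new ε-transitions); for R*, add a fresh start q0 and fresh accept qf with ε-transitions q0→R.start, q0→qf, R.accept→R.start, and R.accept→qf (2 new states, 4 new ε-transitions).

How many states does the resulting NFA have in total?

12

Building bottom-up:
Each of the 4 symbol leaves contributes a 2-state fragment.
  a|d|b : 8 states
  (a|d|b)* : 10 states
  a·(a|d|b)* : 12 states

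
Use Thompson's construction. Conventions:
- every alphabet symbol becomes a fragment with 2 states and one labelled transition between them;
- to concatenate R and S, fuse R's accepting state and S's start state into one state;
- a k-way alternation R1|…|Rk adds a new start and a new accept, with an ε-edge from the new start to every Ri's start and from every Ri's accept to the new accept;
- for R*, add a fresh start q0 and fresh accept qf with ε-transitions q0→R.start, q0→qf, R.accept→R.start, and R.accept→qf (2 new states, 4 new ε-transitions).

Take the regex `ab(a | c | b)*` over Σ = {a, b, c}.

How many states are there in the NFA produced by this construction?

12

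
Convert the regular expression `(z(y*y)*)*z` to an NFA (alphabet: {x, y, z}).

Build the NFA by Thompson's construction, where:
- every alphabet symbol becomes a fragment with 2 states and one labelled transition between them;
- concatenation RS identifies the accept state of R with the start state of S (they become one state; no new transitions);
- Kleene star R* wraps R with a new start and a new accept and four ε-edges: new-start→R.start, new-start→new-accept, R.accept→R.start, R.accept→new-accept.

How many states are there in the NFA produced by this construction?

11

By structural recursion:
Each of the 4 symbol leaves contributes a 2-state fragment.
  y* = 4 states
  y*y = 5 states
  (y*y)* = 7 states
  z(y*y)* = 8 states
  (z(y*y)*)* = 10 states
  (z(y*y)*)*z = 11 states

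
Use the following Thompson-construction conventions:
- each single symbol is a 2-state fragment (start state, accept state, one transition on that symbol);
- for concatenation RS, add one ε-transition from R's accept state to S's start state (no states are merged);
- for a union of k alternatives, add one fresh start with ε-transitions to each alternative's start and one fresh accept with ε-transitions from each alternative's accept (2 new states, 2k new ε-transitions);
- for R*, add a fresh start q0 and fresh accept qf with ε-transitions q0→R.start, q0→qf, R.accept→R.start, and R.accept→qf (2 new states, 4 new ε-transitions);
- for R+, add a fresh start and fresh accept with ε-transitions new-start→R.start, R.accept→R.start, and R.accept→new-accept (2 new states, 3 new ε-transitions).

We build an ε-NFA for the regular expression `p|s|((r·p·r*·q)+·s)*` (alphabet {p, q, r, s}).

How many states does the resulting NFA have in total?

22

Building bottom-up:
Each of the 7 symbol leaves contributes a 2-state fragment.
  r* = 4 states
  r·p·r*·q = 10 states
  (r·p·r*·q)+ = 12 states
  (r·p·r*·q)+·s = 14 states
  ((r·p·r*·q)+·s)* = 16 states
  p|s|((r·p·r*·q)+·s)* = 22 states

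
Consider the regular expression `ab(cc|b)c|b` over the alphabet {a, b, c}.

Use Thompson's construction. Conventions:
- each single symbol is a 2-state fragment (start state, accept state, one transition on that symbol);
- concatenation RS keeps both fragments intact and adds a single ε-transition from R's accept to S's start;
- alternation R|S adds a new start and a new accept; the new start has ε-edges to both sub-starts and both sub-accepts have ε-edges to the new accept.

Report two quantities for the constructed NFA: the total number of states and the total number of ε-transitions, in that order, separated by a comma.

18, 12

Bottom-up over the parse tree:
Each of the 7 symbol leaves contributes 2 states and 0 ε-transitions.
  cc : 4 states, 1 ε-transition
  cc|b : 8 states, 5 ε-transitions
  ab(cc|b)c : 14 states, 8 ε-transitions
  ab(cc|b)c|b : 18 states, 12 ε-transitions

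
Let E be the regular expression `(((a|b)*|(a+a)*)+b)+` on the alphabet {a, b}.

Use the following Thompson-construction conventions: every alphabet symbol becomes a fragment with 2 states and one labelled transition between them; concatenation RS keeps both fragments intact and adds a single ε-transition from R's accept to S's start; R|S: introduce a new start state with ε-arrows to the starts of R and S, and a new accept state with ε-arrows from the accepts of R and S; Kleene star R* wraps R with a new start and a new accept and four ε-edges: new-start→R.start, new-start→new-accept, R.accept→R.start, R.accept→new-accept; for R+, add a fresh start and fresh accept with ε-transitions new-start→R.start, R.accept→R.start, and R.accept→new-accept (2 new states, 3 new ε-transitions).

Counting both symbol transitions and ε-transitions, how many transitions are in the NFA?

Recursing over subexpressions:
Each of the 5 symbol leaves contributes 1 transition (1 symbol, 0 ε).
  a|b — 6 transitions (2 symbol, 4 ε)
  (a|b)* — 10 transitions (2 symbol, 8 ε)
  a+ — 4 transitions (1 symbol, 3 ε)
  a+a — 6 transitions (2 symbol, 4 ε)
  (a+a)* — 10 transitions (2 symbol, 8 ε)
  (a|b)*|(a+a)* — 24 transitions (4 symbol, 20 ε)
  ((a|b)*|(a+a)*)+ — 27 transitions (4 symbol, 23 ε)
  ((a|b)*|(a+a)*)+b — 29 transitions (5 symbol, 24 ε)
  (((a|b)*|(a+a)*)+b)+ — 32 transitions (5 symbol, 27 ε)

32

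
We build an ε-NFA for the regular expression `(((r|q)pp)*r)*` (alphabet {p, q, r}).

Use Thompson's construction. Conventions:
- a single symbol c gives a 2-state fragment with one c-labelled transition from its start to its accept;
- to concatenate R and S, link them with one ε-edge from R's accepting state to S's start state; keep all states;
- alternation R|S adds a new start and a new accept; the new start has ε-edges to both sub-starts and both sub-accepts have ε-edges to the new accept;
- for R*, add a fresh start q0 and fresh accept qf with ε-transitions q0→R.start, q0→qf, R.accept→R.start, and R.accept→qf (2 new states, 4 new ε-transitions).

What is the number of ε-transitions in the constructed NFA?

Per subexpression:
Each of the 5 symbol leaves contributes 0 ε-transitions.
  r|q — 4 ε-transitions
  (r|q)pp — 6 ε-transitions
  ((r|q)pp)* — 10 ε-transitions
  ((r|q)pp)*r — 11 ε-transitions
  (((r|q)pp)*r)* — 15 ε-transitions

15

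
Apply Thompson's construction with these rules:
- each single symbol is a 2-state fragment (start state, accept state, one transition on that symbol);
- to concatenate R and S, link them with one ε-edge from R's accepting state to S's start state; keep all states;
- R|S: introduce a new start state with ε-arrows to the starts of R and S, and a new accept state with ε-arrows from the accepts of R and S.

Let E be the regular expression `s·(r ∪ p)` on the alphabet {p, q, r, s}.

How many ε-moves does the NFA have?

Building bottom-up:
Each of the 3 symbol leaves contributes 0 ε-transitions.
  r ∪ p = 4 ε-transitions
  s·(r ∪ p) = 5 ε-transitions

5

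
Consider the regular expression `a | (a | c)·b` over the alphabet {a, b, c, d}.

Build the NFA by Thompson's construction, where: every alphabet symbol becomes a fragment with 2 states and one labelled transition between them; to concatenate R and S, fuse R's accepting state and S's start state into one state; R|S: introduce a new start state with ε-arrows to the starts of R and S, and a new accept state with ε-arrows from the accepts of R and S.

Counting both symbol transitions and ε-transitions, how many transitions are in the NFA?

12

Building bottom-up:
Each of the 4 symbol leaves contributes 1 transition (1 symbol, 0 ε).
  a | c → 6 transitions (2 symbol, 4 ε)
  (a | c)·b → 7 transitions (3 symbol, 4 ε)
  a | (a | c)·b → 12 transitions (4 symbol, 8 ε)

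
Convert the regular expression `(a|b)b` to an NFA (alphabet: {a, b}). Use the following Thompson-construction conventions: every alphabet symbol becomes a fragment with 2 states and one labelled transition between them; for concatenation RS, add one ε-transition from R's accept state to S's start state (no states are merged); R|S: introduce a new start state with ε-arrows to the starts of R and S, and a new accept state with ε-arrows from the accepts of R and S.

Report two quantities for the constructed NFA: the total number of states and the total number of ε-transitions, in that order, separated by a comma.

Bottom-up over the parse tree:
Each of the 3 symbol leaves contributes 2 states and 0 ε-transitions.
  a|b = 6 states, 4 ε-transitions
  (a|b)b = 8 states, 5 ε-transitions

8, 5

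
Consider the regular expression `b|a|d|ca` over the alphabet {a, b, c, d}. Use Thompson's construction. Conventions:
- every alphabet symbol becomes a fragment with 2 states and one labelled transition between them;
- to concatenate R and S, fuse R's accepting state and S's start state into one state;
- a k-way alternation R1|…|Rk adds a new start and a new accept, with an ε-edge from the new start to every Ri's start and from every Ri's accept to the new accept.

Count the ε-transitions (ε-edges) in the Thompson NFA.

Bottom-up over the parse tree:
Each of the 5 symbol leaves contributes 0 ε-transitions.
  ca = 0 ε-transitions
  b|a|d|ca = 8 ε-transitions

8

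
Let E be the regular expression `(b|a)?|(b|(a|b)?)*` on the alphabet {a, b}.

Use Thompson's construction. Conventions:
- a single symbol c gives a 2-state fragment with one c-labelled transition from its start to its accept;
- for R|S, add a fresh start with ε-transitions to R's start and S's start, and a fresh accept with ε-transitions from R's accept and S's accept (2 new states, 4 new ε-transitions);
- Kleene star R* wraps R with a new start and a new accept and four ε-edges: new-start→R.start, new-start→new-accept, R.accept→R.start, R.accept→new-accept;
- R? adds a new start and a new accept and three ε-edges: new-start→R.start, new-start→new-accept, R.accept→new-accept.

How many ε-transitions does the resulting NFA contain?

By structural recursion:
Each of the 5 symbol leaves contributes 0 ε-transitions.
  b|a — 4 ε-transitions
  (b|a)? — 7 ε-transitions
  a|b — 4 ε-transitions
  (a|b)? — 7 ε-transitions
  b|(a|b)? — 11 ε-transitions
  (b|(a|b)?)* — 15 ε-transitions
  (b|a)?|(b|(a|b)?)* — 26 ε-transitions

26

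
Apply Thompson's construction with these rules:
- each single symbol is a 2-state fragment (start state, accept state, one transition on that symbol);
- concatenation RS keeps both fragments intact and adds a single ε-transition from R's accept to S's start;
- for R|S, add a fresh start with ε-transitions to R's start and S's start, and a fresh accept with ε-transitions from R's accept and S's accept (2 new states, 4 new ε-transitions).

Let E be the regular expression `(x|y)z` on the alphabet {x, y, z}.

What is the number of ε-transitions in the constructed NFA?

By structural recursion:
Each of the 3 symbol leaves contributes 0 ε-transitions.
  x|y : 4 ε-transitions
  (x|y)z : 5 ε-transitions

5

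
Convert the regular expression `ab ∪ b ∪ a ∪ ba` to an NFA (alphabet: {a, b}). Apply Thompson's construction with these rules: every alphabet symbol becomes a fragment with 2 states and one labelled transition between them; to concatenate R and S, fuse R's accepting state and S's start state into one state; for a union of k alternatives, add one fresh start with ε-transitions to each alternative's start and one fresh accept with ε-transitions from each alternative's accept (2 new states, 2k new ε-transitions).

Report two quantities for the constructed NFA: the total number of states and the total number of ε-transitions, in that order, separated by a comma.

Per subexpression:
Each of the 6 symbol leaves contributes 2 states and 0 ε-transitions.
  ab : 3 states, 0 ε-transitions
  ba : 3 states, 0 ε-transitions
  ab ∪ b ∪ a ∪ ba : 12 states, 8 ε-transitions

12, 8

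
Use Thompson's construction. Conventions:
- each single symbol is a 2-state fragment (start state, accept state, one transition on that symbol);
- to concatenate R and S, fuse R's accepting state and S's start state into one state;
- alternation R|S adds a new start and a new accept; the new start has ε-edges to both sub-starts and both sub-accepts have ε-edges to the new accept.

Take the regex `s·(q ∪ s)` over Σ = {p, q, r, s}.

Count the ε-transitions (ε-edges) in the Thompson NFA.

4

Bottom-up over the parse tree:
Each of the 3 symbol leaves contributes 0 ε-transitions.
  q ∪ s = 4 ε-transitions
  s·(q ∪ s) = 4 ε-transitions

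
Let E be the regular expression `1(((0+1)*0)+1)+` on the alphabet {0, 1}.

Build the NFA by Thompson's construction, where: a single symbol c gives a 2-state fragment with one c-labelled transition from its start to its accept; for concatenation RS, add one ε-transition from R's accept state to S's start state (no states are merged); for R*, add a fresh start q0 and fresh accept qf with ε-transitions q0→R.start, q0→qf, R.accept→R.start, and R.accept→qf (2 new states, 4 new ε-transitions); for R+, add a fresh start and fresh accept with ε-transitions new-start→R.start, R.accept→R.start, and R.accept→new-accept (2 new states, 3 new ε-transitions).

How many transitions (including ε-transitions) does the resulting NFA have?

Recursing over subexpressions:
Each of the 5 symbol leaves contributes 1 transition (1 symbol, 0 ε).
  0+ = 4 transitions (1 symbol, 3 ε)
  0+1 = 6 transitions (2 symbol, 4 ε)
  (0+1)* = 10 transitions (2 symbol, 8 ε)
  (0+1)*0 = 12 transitions (3 symbol, 9 ε)
  ((0+1)*0)+ = 15 transitions (3 symbol, 12 ε)
  ((0+1)*0)+1 = 17 transitions (4 symbol, 13 ε)
  (((0+1)*0)+1)+ = 20 transitions (4 symbol, 16 ε)
  1(((0+1)*0)+1)+ = 22 transitions (5 symbol, 17 ε)

22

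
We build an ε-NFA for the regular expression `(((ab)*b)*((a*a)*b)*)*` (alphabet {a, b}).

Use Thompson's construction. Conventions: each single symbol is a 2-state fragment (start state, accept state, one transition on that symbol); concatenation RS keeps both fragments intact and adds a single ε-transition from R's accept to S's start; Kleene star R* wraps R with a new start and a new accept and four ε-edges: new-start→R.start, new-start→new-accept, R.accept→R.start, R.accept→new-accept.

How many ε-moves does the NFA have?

Building bottom-up:
Each of the 6 symbol leaves contributes 0 ε-transitions.
  ab : 1 ε-transition
  (ab)* : 5 ε-transitions
  (ab)*b : 6 ε-transitions
  ((ab)*b)* : 10 ε-transitions
  a* : 4 ε-transitions
  a*a : 5 ε-transitions
  (a*a)* : 9 ε-transitions
  (a*a)*b : 10 ε-transitions
  ((a*a)*b)* : 14 ε-transitions
  ((ab)*b)*((a*a)*b)* : 25 ε-transitions
  (((ab)*b)*((a*a)*b)*)* : 29 ε-transitions

29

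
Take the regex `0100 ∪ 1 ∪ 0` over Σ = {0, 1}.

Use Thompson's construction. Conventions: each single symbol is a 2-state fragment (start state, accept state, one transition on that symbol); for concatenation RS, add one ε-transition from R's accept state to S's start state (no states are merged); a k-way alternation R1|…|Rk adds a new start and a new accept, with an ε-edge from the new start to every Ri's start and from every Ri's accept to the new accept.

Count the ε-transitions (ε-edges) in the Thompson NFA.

Bottom-up over the parse tree:
Each of the 6 symbol leaves contributes 0 ε-transitions.
  0100 — 3 ε-transitions
  0100 ∪ 1 ∪ 0 — 9 ε-transitions

9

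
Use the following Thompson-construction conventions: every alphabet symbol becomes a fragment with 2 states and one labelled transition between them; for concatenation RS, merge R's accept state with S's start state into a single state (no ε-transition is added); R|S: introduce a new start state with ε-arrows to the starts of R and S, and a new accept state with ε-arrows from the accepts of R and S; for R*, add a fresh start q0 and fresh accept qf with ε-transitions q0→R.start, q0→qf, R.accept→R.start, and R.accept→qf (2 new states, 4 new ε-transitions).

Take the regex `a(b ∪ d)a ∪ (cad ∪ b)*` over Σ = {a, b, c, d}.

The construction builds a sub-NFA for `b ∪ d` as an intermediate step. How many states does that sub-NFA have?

6

Fragment for `b ∪ d`:
Each of the 2 symbol leaves contributes a 2-state fragment.
  b ∪ d : 6 states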